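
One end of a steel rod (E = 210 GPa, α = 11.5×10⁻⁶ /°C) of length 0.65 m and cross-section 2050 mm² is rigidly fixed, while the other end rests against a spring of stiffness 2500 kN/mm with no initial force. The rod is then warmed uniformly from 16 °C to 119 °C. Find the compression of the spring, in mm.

δ ≈ 0.161 mm

Free thermal expansion: δ_free = αΔT L = 11.5×10⁻⁶ × 103 × 650 = 0.7699 mm.
Let P be the compressive force at the spring. The rod shortens elastically by PL/(AE) and the spring compresses by P/k; together these equal δ_free.
P [ L/(AE) + 1/k ] = δ_free → P [ 650/(2050×210×10³) + 1/(2500×10³) ] = 0.7699.
P = 0.7699 / 1.91×10⁻⁶ = 403100 N.
Spring compression = P/k = 403100/(2500×10³) = 0.1613 mm.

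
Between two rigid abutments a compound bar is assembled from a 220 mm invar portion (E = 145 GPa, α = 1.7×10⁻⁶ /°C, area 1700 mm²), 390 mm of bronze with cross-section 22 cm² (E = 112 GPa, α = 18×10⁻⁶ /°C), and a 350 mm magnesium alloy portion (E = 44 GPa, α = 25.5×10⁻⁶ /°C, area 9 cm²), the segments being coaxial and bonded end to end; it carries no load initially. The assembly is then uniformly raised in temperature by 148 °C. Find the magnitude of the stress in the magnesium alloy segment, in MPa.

σ ≈ 237 MPa (compressive)

If the supports were absent, the total length change would be Σ αᵢΔT Lᵢ = 1.7×10⁻⁶×148×220 + 18×10⁻⁶×148×390 + 25.5×10⁻⁶×148×350 = 2.415 mm.
The walls prevent any net length change, so an axial force P (same in every segment) develops. Compatibility: P · Σ Lᵢ/(AᵢEᵢ) = δ_free.
The series flexibility is Σ Lᵢ/(AᵢEᵢ) = 220/(1700×145×10³) + 390/(2200×112×10³) + 350/(900×44×10³) = 1.131×10⁻⁵ mm/N.
So P = 2.415 / 1.131×10⁻⁵ = 213.5 kN, compressive.
σ_{magnesium alloy} = P / A = 213500 / 900 = 237.2 MPa.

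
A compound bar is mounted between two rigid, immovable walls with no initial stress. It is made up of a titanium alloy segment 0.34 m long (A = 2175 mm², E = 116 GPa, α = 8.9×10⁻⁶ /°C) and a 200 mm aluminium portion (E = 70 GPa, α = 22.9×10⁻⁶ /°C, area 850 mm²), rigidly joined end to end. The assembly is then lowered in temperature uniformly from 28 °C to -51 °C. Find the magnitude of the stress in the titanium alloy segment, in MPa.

σ ≈ 58.7 MPa (tensile)

With the walls removed the bar would change length by δ_free = Σ αᵢΔT Lᵢ = 8.9×10⁻⁶×79×340 + 22.9×10⁻⁶×79×200 = 0.6009 mm.
Since the ends are fixed, an axial force P builds up, equal in every segment, with P · Σ Lᵢ/(AᵢEᵢ) = δ_free.
Σ Lᵢ/(AᵢEᵢ) = 340/(2175×116×10³) + 200/(850×70×10³) = 4.709×10⁻⁶ mm/N.
Hence P = δ_free / Σ(L/AE) = 0.6009/4.709×10⁻⁶ = 127.6 kN (tensile).
σ_{titanium alloy} = P / A = 127600 / 2175 = 58.67 MPa.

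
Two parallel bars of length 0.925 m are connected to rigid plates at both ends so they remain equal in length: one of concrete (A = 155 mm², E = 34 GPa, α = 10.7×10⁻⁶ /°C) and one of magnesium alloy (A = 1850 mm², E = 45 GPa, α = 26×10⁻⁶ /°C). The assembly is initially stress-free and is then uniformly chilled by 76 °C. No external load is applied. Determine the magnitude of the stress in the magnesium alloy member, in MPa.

σ ≈ 3.12 MPa (tensile)

The magnesium alloy has the larger α, so on cooling it would change length more than the concrete if both were free. The rigid plates force a common final length, so the magnesium alloy is put into tension and the concrete into compression, with equal and opposite forces P (no external load).
Setting the final lengths equal and cancelling L: (α₁ − α₂)ΔT = P/(A₁E₁) + P/(A₂E₂).
|α₁ − α₂|·ΔT = 15.3×10⁻⁶ × 76 = 0.001163.
1/(A₁E₁) + 1/(A₂E₂) = 1/(155×34×10³) + 1/(1850×45×10³) = 2.018×10⁻⁷ N⁻¹.
P = 0.001163 / 2.018×10⁻⁷ = 5763 N = 5.763 kN.
σ_{magnesium alloy} = P/A₂ = 5763/1850 = 3.115 MPa, tensile.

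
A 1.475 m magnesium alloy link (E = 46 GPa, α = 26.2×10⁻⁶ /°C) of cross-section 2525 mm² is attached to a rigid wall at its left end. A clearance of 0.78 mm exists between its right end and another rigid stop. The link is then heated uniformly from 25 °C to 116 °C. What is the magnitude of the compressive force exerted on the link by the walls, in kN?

Free thermal elongation = αΔT L = 26.2×10⁻⁶ × 91 × 1475 = 3.517 mm.
This exceeds the 0.78 mm gap, so the wall pushes back. The portion of expansion that must be recovered elastically is δ_free − gap = 3.517 − 0.78 = 2.737 mm.
Compatibility: PL/(AE) = 2.737 mm, so σ = P/A = E × (2.737/1475) = 85.35 MPa.
P = σA = 85.35 × 2525 = 215.5 kN.

P ≈ 216 kN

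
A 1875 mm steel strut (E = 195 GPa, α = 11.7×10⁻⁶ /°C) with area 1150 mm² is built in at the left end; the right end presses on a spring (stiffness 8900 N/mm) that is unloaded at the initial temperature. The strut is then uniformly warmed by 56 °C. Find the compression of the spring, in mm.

Free thermal expansion: δ_free = αΔT L = 11.7×10⁻⁶ × 56 × 1875 = 1.228 mm.
With a force P in the spring, the elastic change of the strut is PL/(AE) and that of the spring is P/k; compatibility requires their sum to equal δ_free.
P [ L/(AE) + 1/k ] = δ_free → P [ 1875/(1150×195×10³) + 1/(8900) ] = 1.228.
P = 1.228 / 0.0001207 = 10180 N.
Spring compression = P/k = 10180/(8900) = 1.143 mm.

δ ≈ 1.14 mm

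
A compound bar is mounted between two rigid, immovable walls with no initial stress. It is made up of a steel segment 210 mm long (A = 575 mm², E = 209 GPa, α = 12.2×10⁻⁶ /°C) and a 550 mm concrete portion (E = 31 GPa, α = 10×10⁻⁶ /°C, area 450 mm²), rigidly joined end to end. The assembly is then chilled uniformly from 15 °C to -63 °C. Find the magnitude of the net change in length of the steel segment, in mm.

|ΔL| ≈ 0.173 mm

With the walls removed the bar would change length by δ_free = Σ αᵢΔT Lᵢ = 12.2×10⁻⁶×78×210 + 10×10⁻⁶×78×550 = 0.6288 mm.
The walls prevent any net length change, so an axial force P (same in every segment) develops. Compatibility: P · Σ Lᵢ/(AᵢEᵢ) = δ_free.
The series flexibility is Σ Lᵢ/(AᵢEᵢ) = 210/(575×209×10³) + 550/(450×31×10³) = 4.117×10⁻⁵ mm/N.
P = 0.6288 / 4.117×10⁻⁵ = 15270 N = 15.27 kN, tensile.
For the steel segment, free thermal change = 12.2×10⁻⁶×78×210 = 0.1998 mm and elastic change from P = 15270×210/(575×209×10³) = 0.02669 mm; these oppose, so the net change is 0.173 mm (segment shortens).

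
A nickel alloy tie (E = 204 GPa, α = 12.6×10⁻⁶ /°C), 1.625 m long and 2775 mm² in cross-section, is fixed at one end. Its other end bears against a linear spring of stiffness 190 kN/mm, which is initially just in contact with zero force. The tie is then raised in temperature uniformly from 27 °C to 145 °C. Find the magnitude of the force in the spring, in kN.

If the spring were absent the tie would lengthen by αΔT L = 12.6×10⁻⁶ × 118 × 1625 = 2.416 mm.
With a force P in the spring, the elastic change of the tie is PL/(AE) and that of the spring is P/k; compatibility requires their sum to equal δ_free.
So P = δ_free / [L/(AE) + 1/k] = 2.416 / [ 1625/(2775×204×10³) + 1/(190×10³) ].
P = 2.416 / 8.134×10⁻⁶ = 297000 N.

P ≈ 297 kN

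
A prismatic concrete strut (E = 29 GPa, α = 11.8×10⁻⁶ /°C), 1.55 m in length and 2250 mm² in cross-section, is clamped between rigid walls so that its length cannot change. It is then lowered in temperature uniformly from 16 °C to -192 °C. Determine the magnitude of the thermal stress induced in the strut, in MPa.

σ ≈ 71.2 MPa (tensile)

With length fixed, the mechanical strain must cancel the thermal strain αΔT = 11.8×10⁻⁶ × 208 = 2454.4×10⁻⁶.
The stress required to suppress this strain is σ = Eε = 29×10³ × 2454.4×10⁻⁶ = 71.18 MPa, tensile since the strut is trying to contract.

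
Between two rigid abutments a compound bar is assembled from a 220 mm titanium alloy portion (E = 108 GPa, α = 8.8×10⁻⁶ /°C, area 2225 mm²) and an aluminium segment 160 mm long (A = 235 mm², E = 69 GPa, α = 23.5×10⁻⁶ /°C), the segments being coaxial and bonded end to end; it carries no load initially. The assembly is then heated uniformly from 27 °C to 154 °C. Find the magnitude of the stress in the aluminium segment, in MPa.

σ ≈ 285 MPa (compressive)

Free thermal expansion of the whole bar: Σ αᵢΔT Lᵢ = 8.8×10⁻⁶×127×220 + 23.5×10⁻⁶×127×160 = 0.7234 mm.
Since the ends are fixed, an axial force P builds up, equal in every segment, with P · Σ Lᵢ/(AᵢEᵢ) = δ_free.
Σ Lᵢ/(AᵢEᵢ) = 220/(2225×108×10³) + 160/(235×69×10³) = 1.078×10⁻⁵ mm/N.
So P = 0.7234 / 1.078×10⁻⁵ = 67.09 kN, compressive.
σ_{aluminium} = P / A = 67090 / 235 = 285.5 MPa.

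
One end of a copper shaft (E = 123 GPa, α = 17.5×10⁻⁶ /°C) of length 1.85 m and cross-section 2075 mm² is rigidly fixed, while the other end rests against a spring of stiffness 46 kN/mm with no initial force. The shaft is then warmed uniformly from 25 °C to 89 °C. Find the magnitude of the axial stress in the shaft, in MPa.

If the spring were absent the shaft would lengthen by αΔT L = 17.5×10⁻⁶ × 64 × 1850 = 2.072 mm.
Let P be the compressive force at the spring. The shaft shortens elastically by PL/(AE) and the spring compresses by P/k; together these equal δ_free.
P [ L/(AE) + 1/k ] = δ_free → P [ 1850/(2075×123×10³) + 1/(46×10³) ] = 2.072.
P = 2.072 / 2.899×10⁻⁵ = 71480 N.
σ = P/A = 71480/2075 = 34.45 MPa.

σ ≈ 34.4 MPa (compressive)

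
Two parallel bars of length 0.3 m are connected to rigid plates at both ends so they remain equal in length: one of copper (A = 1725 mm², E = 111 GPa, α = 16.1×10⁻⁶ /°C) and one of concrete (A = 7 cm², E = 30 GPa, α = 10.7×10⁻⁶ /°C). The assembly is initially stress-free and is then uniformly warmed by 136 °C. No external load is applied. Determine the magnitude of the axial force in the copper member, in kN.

Equilibrium of a rigid end plate with no external load gives equal and opposite internal forces ±P in the two members. Since α_{copper} > α_{concrete}, heating drives the copper into compression and the concrete into tension.
Equating the net (thermal + elastic) strains gives |α₁ − α₂|·ΔT = P·[1/(A₁E₁) + 1/(A₂E₂)].
|α₁ − α₂|·ΔT = 5.4×10⁻⁶ × 136 = 0.0007344.
1/(A₁E₁) + 1/(A₂E₂) = 1/(1725×111×10³) + 1/(700×30×10³) = 5.284×10⁻⁸ N⁻¹.
P = 0.0007344 / 5.284×10⁻⁸ = 13900 N = 13.9 kN.

P ≈ 13.9 kN (compressive in the copper)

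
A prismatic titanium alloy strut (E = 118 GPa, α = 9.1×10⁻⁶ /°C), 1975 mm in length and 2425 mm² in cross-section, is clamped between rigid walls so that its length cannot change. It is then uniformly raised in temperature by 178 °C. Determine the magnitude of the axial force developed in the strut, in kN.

The ends cannot move, so σ = EαΔT = 118×10³ × 9.1×10⁻⁶ × 178 = 191.1 MPa.
P = AEαΔT = 2425 × 118×10³ × 9.1×10⁻⁶ × 178 = 463.5 kN (compressive).

P ≈ 464 kN (compressive)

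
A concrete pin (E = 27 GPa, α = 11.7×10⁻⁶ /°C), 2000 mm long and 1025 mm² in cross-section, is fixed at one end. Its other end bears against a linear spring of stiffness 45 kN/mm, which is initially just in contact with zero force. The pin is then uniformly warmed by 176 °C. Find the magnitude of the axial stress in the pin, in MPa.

If the spring were absent the pin would lengthen by αΔT L = 11.7×10⁻⁶ × 176 × 2000 = 4.118 mm.
With a force P in the spring, the elastic change of the pin is PL/(AE) and that of the spring is P/k; compatibility requires their sum to equal δ_free.
P [ L/(AE) + 1/k ] = δ_free → P [ 2000/(1025×27×10³) + 1/(45×10³) ] = 4.118.
P = 4.118 / 9.449×10⁻⁵ = 43590 N.
σ = P/A = 43590/1025 = 42.52 MPa.

σ ≈ 42.5 MPa (compressive)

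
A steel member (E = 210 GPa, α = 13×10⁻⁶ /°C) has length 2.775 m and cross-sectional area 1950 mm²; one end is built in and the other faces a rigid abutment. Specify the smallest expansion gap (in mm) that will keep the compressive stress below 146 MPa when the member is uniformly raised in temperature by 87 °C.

Free expansion if unrestrained: δ_free = αΔT L = 13×10⁻⁶ × 87 × 2775 = 3.139 mm.
At the allowable stress the elastic shortening the wall may impose is σL/E = 146 × 2775 / (210×10³) = 1.929 mm.
The gap must absorb the remainder: g_min = 3.139 − 1.929 = 1.209 mm.

g ≈ 1.21 mm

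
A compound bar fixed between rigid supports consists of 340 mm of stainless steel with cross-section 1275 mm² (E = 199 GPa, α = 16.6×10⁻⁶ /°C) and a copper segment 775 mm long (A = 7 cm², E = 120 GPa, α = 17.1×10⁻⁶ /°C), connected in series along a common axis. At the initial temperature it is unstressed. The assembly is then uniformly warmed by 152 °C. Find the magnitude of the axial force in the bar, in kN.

P ≈ 272 kN (compressive)

With the walls removed the bar would change length by δ_free = Σ αᵢΔT Lᵢ = 16.6×10⁻⁶×152×340 + 17.1×10⁻⁶×152×775 = 2.872 mm.
Since the ends are fixed, an axial force P builds up, equal in every segment, with P · Σ Lᵢ/(AᵢEᵢ) = δ_free.
The series flexibility is Σ Lᵢ/(AᵢEᵢ) = 340/(1275×199×10³) + 775/(700×120×10³) = 1.057×10⁻⁵ mm/N.
P = 2.872 / 1.057×10⁻⁵ = 271800 N = 271.8 kN, compressive.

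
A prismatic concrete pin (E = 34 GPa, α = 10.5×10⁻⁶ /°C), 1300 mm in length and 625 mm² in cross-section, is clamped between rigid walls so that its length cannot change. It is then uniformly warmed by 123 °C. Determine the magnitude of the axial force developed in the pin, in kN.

P ≈ 27.4 kN (compressive)

With zero net strain, σ = E·αΔT = 34 GPa × 10.5×10⁻⁶ × 123 = 43.91 MPa.
P = AEαΔT = 625 × 34×10³ × 10.5×10⁻⁶ × 123 = 27.44 kN (compressive).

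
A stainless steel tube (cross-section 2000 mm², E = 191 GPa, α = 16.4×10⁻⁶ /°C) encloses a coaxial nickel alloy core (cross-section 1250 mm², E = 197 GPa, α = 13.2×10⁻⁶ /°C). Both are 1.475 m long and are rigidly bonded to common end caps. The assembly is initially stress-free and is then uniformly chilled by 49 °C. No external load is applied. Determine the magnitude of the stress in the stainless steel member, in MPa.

Equilibrium of a rigid end plate with no external load gives equal and opposite internal forces ±P in the two members. Since α_{stainless steel} > α_{nickel alloy}, cooling drives the stainless steel into tension and the nickel alloy into compression.
Setting the final lengths equal and cancelling L: (α₁ − α₂)ΔT = P/(A₁E₁) + P/(A₂E₂).
|α₁ − α₂|·ΔT = 3.2×10⁻⁶ × 49 = 0.0001568.
1/(A₁E₁) + 1/(A₂E₂) = 1/(2000×191×10³) + 1/(1250×197×10³) = 6.679×10⁻⁹ N⁻¹.
P = 0.0001568 / 6.679×10⁻⁹ = 23480 N = 23.48 kN.
σ_{stainless steel} = P/A₁ = 23480/2000 = 11.74 MPa, tensile.

σ ≈ 11.7 MPa (tensile)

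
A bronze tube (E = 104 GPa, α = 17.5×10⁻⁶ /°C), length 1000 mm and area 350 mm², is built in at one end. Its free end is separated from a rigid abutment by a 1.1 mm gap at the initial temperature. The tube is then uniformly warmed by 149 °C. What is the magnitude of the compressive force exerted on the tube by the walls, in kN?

Unrestrained expansion: δ_free = αΔT L = 17.5×10⁻⁶ × 149 × 1000 = 2.607 mm.
This exceeds the 1.1 mm gap, so the wall pushes back. The portion of expansion that must be recovered elastically is δ_free − gap = 2.607 − 1.1 = 1.507 mm.
That suppressed elongation corresponds to σ = E·Δ/L = 104×10³ × 1.507/1000 = 156.8 MPa.
P = σA = 156.8 × 350 = 54.87 kN.

P ≈ 54.9 kN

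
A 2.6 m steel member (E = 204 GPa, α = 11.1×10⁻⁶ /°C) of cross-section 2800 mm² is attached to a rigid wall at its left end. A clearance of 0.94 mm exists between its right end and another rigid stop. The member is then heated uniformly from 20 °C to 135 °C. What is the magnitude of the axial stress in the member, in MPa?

σ ≈ 187 MPa (compressive)

Free thermal elongation = αΔT L = 11.1×10⁻⁶ × 115 × 2600 = 3.319 mm.
After closing the 0.94 mm clearance, 3.319 − 0.94 = 2.379 mm of expansion remains to be suppressed by the wall.
That suppressed elongation corresponds to σ = E·Δ/L = 204×10³ × 2.379/2600 = 186.7 MPa.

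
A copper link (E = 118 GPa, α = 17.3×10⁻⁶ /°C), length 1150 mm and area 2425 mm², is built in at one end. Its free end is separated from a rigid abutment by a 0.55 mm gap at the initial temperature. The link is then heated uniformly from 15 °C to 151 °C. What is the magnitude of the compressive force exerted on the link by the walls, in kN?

Unrestrained expansion: δ_free = αΔT L = 17.3×10⁻⁶ × 136 × 1150 = 2.706 mm.
The gap closes (δ_free > 0.55 mm) and the wall then resists a further 2.706 − 0.55 = 2.156 mm of expansion.
That suppressed elongation corresponds to σ = E·Δ/L = 118×10³ × 2.156/1150 = 221.2 MPa.
Force on the wall = σA = 221.2 × 2425 mm² = 536.4 kN.

P ≈ 536 kN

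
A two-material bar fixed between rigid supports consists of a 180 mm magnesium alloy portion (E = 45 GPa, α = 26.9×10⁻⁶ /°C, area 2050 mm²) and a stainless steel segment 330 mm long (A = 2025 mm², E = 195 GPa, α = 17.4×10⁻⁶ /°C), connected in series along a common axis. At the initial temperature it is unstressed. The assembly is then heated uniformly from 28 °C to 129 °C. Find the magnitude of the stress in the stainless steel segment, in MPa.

Free thermal expansion of the whole bar: Σ αᵢΔT Lᵢ = 26.9×10⁻⁶×101×180 + 17.4×10⁻⁶×101×330 = 1.069 mm.
Since the ends are fixed, an axial force P builds up, equal in every segment, with P · Σ Lᵢ/(AᵢEᵢ) = δ_free.
The series flexibility is Σ Lᵢ/(AᵢEᵢ) = 180/(2050×45×10³) + 330/(2025×195×10³) = 2.787×10⁻⁶ mm/N.
Hence P = δ_free / Σ(L/AE) = 1.069/2.787×10⁻⁶ = 383.6 kN (compressive).
σ_{stainless steel} = P / A = 383600 / 2025 = 189.4 MPa.

σ ≈ 189 MPa (compressive)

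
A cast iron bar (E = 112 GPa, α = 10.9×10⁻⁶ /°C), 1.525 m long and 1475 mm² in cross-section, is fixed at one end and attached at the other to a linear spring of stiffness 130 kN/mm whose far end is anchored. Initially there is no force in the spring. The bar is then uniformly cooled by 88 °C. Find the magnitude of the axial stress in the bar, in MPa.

σ ≈ 58.6 MPa (tensile)

The unrestrained thermal change is αΔT L = 10.9×10⁻⁶ × 88 × 1525 = 1.463 mm.
Let P be the tensile force in the spring. The bar extends elastically by PL/(AE) and the spring stretches by P/k; together these equal δ_free.
So P = δ_free / [L/(AE) + 1/k] = 1.463 / [ 1525/(1475×112×10³) + 1/(130×10³) ].
P = 1.463 / 1.692×10⁻⁵ = 86430 N.
σ = P/A = 86430/1475 = 58.6 MPa.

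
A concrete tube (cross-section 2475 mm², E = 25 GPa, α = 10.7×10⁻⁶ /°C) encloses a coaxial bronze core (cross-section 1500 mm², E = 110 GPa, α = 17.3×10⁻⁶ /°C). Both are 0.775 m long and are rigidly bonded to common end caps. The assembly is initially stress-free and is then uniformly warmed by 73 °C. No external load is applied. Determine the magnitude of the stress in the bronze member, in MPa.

Both members must finish at the same length. With the larger α, the bronze tends to over-expand; the plates restrain it, putting the bronze in compression and the concrete in tension. With no external load the two internal forces are equal and opposite, magnitude P.
Setting the final lengths equal and cancelling L: (α₁ − α₂)ΔT = P/(A₁E₁) + P/(A₂E₂).
|α₁ − α₂|·ΔT = 6.6×10⁻⁶ × 73 = 0.0004818.
1/(A₁E₁) + 1/(A₂E₂) = 1/(2475×25×10³) + 1/(1500×110×10³) = 2.222×10⁻⁸ N⁻¹.
So P = 0.0004818 / 2.222×10⁻⁸ = 21.68 kN.
σ_{bronze} = P/A₂ = 21680/1500 = 14.45 MPa, compressive.

σ ≈ 14.5 MPa (compressive)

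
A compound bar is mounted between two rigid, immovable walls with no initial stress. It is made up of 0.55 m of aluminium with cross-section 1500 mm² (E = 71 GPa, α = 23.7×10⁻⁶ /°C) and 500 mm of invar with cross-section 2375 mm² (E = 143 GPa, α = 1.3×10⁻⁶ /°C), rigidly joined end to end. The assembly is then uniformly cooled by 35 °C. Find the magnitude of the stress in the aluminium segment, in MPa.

σ ≈ 48.1 MPa (tensile)

With the walls removed the bar would change length by δ_free = Σ αᵢΔT Lᵢ = 23.7×10⁻⁶×35×550 + 1.3×10⁻⁶×35×500 = 0.479 mm.
The rigid supports impose zero overall length change; the single axial force P common to all segments must satisfy P Σ Lᵢ/(AᵢEᵢ) = δ_free.
Σ Lᵢ/(AᵢEᵢ) = 550/(1500×71×10³) + 500/(2375×143×10³) = 6.637×10⁻⁶ mm/N.
So P = 0.479 / 6.637×10⁻⁶ = 72.17 kN, tensile.
σ_{aluminium} = P / A = 72170 / 1500 = 48.11 MPa.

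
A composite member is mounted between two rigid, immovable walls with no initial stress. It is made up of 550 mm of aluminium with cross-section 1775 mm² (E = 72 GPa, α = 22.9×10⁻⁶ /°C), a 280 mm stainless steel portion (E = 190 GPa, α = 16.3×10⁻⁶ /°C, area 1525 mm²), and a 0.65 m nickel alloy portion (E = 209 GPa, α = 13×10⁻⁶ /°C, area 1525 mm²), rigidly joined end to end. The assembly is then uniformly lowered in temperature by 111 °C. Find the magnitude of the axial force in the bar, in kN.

With the walls removed the bar would change length by δ_free = Σ αᵢΔT Lᵢ = 22.9×10⁻⁶×111×550 + 16.3×10⁻⁶×111×280 + 13×10⁻⁶×111×650 = 2.843 mm.
The walls prevent any net length change, so an axial force P (same in every segment) develops. Compatibility: P · Σ Lᵢ/(AᵢEᵢ) = δ_free.
Σ Lᵢ/(AᵢEᵢ) = 550/(1775×72×10³) + 280/(1525×190×10³) + 650/(1525×209×10³) = 7.309×10⁻⁶ mm/N.
Hence P = δ_free / Σ(L/AE) = 2.843/7.309×10⁻⁶ = 388.9 kN (tensile).

P ≈ 389 kN (tensile)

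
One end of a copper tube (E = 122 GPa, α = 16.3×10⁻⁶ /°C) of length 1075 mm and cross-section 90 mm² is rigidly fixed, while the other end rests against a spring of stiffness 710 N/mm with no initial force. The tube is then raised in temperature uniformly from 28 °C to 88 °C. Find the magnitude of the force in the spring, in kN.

If the spring were absent the tube would lengthen by αΔT L = 16.3×10⁻⁶ × 60 × 1075 = 1.051 mm.
Let P be the compressive force at the spring. The tube shortens elastically by PL/(AE) and the spring compresses by P/k; together these equal δ_free.
P [ L/(AE) + 1/k ] = δ_free → P [ 1075/(90×122×10³) + 1/(710) ] = 1.051.
P = 1.051 / 0.001506 = 697.9 N.

P ≈ 0.698 kN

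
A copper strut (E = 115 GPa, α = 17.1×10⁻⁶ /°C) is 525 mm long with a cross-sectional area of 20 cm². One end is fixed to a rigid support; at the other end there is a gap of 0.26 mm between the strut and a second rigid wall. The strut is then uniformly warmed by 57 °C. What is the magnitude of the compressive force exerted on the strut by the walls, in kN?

P ≈ 110 kN

Free thermal elongation = αΔT L = 17.1×10⁻⁶ × 57 × 525 = 0.5117 mm.
The gap closes (δ_free > 0.26 mm) and the wall then resists a further 0.5117 − 0.26 = 0.2517 mm of expansion.
Compatibility: PL/(AE) = 0.2517 mm, so σ = P/A = E × (0.2517/525) = 55.14 MPa.
Force on the wall = σA = 55.14 × 2000 mm² = 110.3 kN.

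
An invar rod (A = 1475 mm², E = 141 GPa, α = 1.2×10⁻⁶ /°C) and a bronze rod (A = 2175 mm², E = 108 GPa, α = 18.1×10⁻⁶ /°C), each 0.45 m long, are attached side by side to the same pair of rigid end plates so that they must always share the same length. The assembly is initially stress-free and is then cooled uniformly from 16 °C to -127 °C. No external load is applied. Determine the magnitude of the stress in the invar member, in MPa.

σ ≈ 181 MPa (compressive)

The bronze has the larger α, so on cooling it would change length more than the invar if both were free. The rigid plates force a common final length, so the bronze is put into tension and the invar into compression, with equal and opposite forces P (no external load).
Compatibility of the two members (thermal + elastic change equal): (α₁ − α₂)ΔT = P·[1/(A₁E₁) + 1/(A₂E₂)].
|α₁ − α₂|·ΔT = 16.9×10⁻⁶ × 143 = 0.002417.
1/(A₁E₁) + 1/(A₂E₂) = 1/(1475×141×10³) + 1/(2175×108×10³) = 9.065×10⁻⁹ N⁻¹.
So P = 0.002417 / 9.065×10⁻⁹ = 266.6 kN.
σ_{invar} = P/A₁ = 266600/1475 = 180.7 MPa, compressive.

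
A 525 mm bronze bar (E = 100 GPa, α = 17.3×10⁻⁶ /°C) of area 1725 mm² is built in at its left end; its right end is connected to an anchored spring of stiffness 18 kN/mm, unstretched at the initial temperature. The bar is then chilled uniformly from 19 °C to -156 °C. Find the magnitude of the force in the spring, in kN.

If the spring were absent the bar would shorten by αΔT L = 17.3×10⁻⁶ × 175 × 525 = 1.589 mm.
Let P be the tensile force in the spring. The bar extends elastically by PL/(AE) and the spring stretches by P/k; together these equal δ_free.
P [ L/(AE) + 1/k ] = δ_free → P [ 525/(1725×100×10³) + 1/(18×10³) ] = 1.589.
P = 1.589 / 5.86×10⁻⁵ = 27120 N.

P ≈ 27.1 kN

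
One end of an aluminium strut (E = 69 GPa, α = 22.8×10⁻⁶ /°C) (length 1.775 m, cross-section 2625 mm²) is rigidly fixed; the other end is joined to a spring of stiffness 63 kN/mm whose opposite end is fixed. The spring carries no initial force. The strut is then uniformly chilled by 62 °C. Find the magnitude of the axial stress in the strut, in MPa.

The unrestrained thermal change is αΔT L = 22.8×10⁻⁶ × 62 × 1775 = 2.509 mm.
Let P be the tensile force in the spring. The strut extends elastically by PL/(AE) and the spring stretches by P/k; together these equal δ_free.
So P = δ_free / [L/(AE) + 1/k] = 2.509 / [ 1775/(2625×69×10³) + 1/(63×10³) ].
P = 2.509 / 2.567×10⁻⁵ = 97740 N.
σ = P/A = 97740/2625 = 37.23 MPa.

σ ≈ 37.2 MPa (tensile)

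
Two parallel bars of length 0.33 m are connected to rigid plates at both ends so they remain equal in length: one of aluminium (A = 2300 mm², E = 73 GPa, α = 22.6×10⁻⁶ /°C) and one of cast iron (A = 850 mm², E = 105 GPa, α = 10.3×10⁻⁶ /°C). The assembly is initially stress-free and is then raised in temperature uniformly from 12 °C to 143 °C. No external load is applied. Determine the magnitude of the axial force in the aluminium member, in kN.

Both members must finish at the same length. With the larger α, the aluminium tends to over-expand; the plates restrain it, putting the aluminium in compression and the cast iron in tension. With no external load the two internal forces are equal and opposite, magnitude P.
Compatibility of the two members (thermal + elastic change equal): (α₁ − α₂)ΔT = P·[1/(A₁E₁) + 1/(A₂E₂)].
|α₁ − α₂|·ΔT = 12.3×10⁻⁶ × 131 = 0.001611.
1/(A₁E₁) + 1/(A₂E₂) = 1/(2300×73×10³) + 1/(850×105×10³) = 1.716×10⁻⁸ N⁻¹.
So P = 0.001611 / 1.716×10⁻⁸ = 93.9 kN.

P ≈ 93.9 kN (compressive in the aluminium)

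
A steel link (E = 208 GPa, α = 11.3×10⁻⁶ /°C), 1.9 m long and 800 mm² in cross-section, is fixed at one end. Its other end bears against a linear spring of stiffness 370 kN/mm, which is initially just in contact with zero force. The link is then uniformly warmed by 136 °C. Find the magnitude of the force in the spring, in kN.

P ≈ 207 kN

Free thermal expansion: δ_free = αΔT L = 11.3×10⁻⁶ × 136 × 1900 = 2.92 mm.
Let P be the compressive force at the spring. The link shortens elastically by PL/(AE) and the spring compresses by P/k; together these equal δ_free.
So P = δ_free / [L/(AE) + 1/k] = 2.92 / [ 1900/(800×208×10³) + 1/(370×10³) ].
P = 2.92 / 1.412×10⁻⁵ = 206800 N.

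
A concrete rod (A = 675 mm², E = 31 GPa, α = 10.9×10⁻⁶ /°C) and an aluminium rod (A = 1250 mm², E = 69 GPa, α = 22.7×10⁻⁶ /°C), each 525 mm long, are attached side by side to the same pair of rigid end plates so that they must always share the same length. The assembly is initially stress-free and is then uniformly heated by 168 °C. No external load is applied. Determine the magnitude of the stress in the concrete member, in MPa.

Both members must finish at the same length. With the larger α, the aluminium tends to over-expand; the plates restrain it, putting the aluminium in compression and the concrete in tension. With no external load the two internal forces are equal and opposite, magnitude P.
Setting the final lengths equal and cancelling L: (α₁ − α₂)ΔT = P/(A₁E₁) + P/(A₂E₂).
|α₁ − α₂|·ΔT = 11.8×10⁻⁶ × 168 = 0.001982.
1/(A₁E₁) + 1/(A₂E₂) = 1/(675×31×10³) + 1/(1250×69×10³) = 5.938×10⁻⁸ N⁻¹.
So P = 0.001982 / 5.938×10⁻⁸ = 33.38 kN.
σ_{concrete} = P/A₁ = 33380/675 = 49.46 MPa, tensile.

σ ≈ 49.5 MPa (tensile)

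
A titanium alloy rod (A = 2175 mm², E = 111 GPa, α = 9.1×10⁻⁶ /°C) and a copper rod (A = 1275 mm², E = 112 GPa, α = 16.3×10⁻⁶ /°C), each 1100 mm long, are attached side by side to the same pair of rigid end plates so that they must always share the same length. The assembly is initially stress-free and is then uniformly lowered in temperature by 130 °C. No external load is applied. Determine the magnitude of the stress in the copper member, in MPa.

Equilibrium of a rigid end plate with no external load gives equal and opposite internal forces ±P in the two members. Since α_{copper} > α_{titanium alloy}, cooling drives the copper into tension and the titanium alloy into compression.
Compatibility of the two members (thermal + elastic change equal): (α₁ − α₂)ΔT = P·[1/(A₁E₁) + 1/(A₂E₂)].
|α₁ − α₂|·ΔT = 7.2×10⁻⁶ × 130 = 0.000936.
1/(A₁E₁) + 1/(A₂E₂) = 1/(2175×111×10³) + 1/(1275×112×10³) = 1.114×10⁻⁸ N⁻¹.
P = 0.000936 / 1.114×10⁻⁸ = 83980 N = 83.98 kN.
σ_{copper} = P/A₂ = 83980/1275 = 65.87 MPa, tensile.

σ ≈ 65.9 MPa (tensile)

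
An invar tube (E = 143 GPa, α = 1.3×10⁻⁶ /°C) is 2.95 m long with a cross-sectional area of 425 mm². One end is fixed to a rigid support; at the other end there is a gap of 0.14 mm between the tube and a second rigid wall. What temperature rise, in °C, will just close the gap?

The gap closes when αΔT L = 0.14 mm, since the tube is still unstressed at that instant.
ΔT = 0.14 / (1.3×10⁻⁶ × 2950) = 36.51 °C.

ΔT ≈ 36.5 °C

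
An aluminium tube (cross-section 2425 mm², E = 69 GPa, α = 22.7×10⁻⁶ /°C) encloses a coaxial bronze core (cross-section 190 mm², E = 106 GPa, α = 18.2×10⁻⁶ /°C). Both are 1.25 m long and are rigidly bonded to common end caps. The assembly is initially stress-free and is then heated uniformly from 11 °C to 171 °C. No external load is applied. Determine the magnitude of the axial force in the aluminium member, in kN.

P ≈ 12.9 kN (compressive in the aluminium)

Both members must finish at the same length. With the larger α, the aluminium tends to over-expand; the plates restrain it, putting the aluminium in compression and the bronze in tension. With no external load the two internal forces are equal and opposite, magnitude P.
Compatibility of the two members (thermal + elastic change equal): (α₁ − α₂)ΔT = P·[1/(A₁E₁) + 1/(A₂E₂)].
|α₁ − α₂|·ΔT = 4.5×10⁻⁶ × 160 = 0.00072.
1/(A₁E₁) + 1/(A₂E₂) = 1/(2425×69×10³) + 1/(190×106×10³) = 5.563×10⁻⁸ N⁻¹.
P = 0.00072 / 5.563×10⁻⁸ = 12940 N = 12.94 kN.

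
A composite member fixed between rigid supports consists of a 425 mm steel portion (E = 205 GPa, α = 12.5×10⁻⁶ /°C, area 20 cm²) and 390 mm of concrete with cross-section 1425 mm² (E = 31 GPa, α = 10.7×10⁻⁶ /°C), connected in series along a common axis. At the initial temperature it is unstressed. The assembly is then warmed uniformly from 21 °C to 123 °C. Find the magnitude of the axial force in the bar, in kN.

P ≈ 98.1 kN (compressive)

If the supports were absent, the total length change would be Σ αᵢΔT Lᵢ = 12.5×10⁻⁶×102×425 + 10.7×10⁻⁶×102×390 = 0.9675 mm.
The rigid supports impose zero overall length change; the single axial force P common to all segments must satisfy P Σ Lᵢ/(AᵢEᵢ) = δ_free.
Σ Lᵢ/(AᵢEᵢ) = 425/(2000×205×10³) + 390/(1425×31×10³) = 9.865×10⁻⁶ mm/N.
P = 0.9675 / 9.865×10⁻⁶ = 98080 N = 98.08 kN, compressive.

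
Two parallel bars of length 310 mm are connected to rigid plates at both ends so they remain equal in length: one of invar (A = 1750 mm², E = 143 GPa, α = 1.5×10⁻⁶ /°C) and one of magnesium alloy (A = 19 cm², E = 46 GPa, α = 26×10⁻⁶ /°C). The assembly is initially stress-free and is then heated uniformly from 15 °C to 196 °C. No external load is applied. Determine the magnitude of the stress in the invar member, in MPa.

σ ≈ 164 MPa (tensile)

Both members must finish at the same length. With the larger α, the magnesium alloy tends to over-expand; the plates restrain it, putting the magnesium alloy in compression and the invar in tension. With no external load the two internal forces are equal and opposite, magnitude P.
Compatibility of the two members (thermal + elastic change equal): (α₁ − α₂)ΔT = P·[1/(A₁E₁) + 1/(A₂E₂)].
|α₁ − α₂|·ΔT = 24.5×10⁻⁶ × 181 = 0.004435.
1/(A₁E₁) + 1/(A₂E₂) = 1/(1750×143×10³) + 1/(1900×46×10³) = 1.544×10⁻⁸ N⁻¹.
P = 0.004435 / 1.544×10⁻⁸ = 287300 N = 287.3 kN.
σ_{invar} = P/A₁ = 287300/1750 = 164.1 MPa, tensile.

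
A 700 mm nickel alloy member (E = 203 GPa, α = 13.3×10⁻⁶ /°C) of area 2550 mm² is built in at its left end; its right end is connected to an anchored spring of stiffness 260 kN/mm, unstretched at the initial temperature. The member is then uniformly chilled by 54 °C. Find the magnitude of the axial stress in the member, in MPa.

If the spring were absent the member would shorten by αΔT L = 13.3×10⁻⁶ × 54 × 700 = 0.5027 mm.
Let P be the tensile force in the spring. The member extends elastically by PL/(AE) and the spring stretches by P/k; together these equal δ_free.
So P = δ_free / [L/(AE) + 1/k] = 0.5027 / [ 700/(2550×203×10³) + 1/(260×10³) ].
P = 0.5027 / 5.198×10⁻⁶ = 96710 N.
σ = P/A = 96710/2550 = 37.93 MPa.

σ ≈ 37.9 MPa (tensile)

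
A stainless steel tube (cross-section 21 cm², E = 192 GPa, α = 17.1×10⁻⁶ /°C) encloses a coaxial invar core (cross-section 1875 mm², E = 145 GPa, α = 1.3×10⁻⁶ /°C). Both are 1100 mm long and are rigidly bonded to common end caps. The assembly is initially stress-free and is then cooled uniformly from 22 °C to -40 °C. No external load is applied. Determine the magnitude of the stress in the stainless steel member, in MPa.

σ ≈ 75.7 MPa (tensile)

The stainless steel has the larger α, so on cooling it would change length more than the invar if both were free. The rigid plates force a common final length, so the stainless steel is put into tension and the invar into compression, with equal and opposite forces P (no external load).
Equating the net (thermal + elastic) strains gives |α₁ − α₂|·ΔT = P·[1/(A₁E₁) + 1/(A₂E₂)].
|α₁ − α₂|·ΔT = 15.8×10⁻⁶ × 62 = 0.0009796.
1/(A₁E₁) + 1/(A₂E₂) = 1/(2100×192×10³) + 1/(1875×145×10³) = 6.158×10⁻⁹ N⁻¹.
P = 0.0009796 / 6.158×10⁻⁹ = 159100 N = 159.1 kN.
σ_{stainless steel} = P/A₁ = 159100/2100 = 75.75 MPa, tensile.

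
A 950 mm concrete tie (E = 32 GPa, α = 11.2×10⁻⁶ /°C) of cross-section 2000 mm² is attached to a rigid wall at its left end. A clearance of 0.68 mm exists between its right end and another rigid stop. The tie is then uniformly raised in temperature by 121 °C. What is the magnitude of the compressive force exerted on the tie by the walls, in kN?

P ≈ 40.9 kN

Free thermal elongation = αΔT L = 11.2×10⁻⁶ × 121 × 950 = 1.287 mm.
This exceeds the 0.68 mm gap, so the wall pushes back. The portion of expansion that must be recovered elastically is δ_free − gap = 1.287 − 0.68 = 0.6074 mm.
Compatibility: PL/(AE) = 0.6074 mm, so σ = P/A = E × (0.6074/950) = 20.46 MPa.
P = σA = 20.46 × 2000 = 40.92 kN.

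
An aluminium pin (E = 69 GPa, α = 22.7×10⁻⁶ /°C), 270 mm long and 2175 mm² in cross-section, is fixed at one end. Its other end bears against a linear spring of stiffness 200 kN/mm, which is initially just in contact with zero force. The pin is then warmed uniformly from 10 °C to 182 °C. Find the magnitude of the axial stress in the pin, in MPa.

Free thermal expansion: δ_free = αΔT L = 22.7×10⁻⁶ × 172 × 270 = 1.054 mm.
Let P be the compressive force at the spring. The pin shortens elastically by PL/(AE) and the spring compresses by P/k; together these equal δ_free.
So P = δ_free / [L/(AE) + 1/k] = 1.054 / [ 270/(2175×69×10³) + 1/(200×10³) ].
P = 1.054 / 6.799×10⁻⁶ = 155000 N.
σ = P/A = 155000/2175 = 71.29 MPa.

σ ≈ 71.3 MPa (compressive)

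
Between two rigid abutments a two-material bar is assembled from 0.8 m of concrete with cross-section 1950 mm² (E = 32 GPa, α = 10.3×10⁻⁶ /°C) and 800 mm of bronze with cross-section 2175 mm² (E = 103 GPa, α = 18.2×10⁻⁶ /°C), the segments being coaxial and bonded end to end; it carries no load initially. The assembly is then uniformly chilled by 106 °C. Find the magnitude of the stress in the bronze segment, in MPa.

If the supports were absent, the total length change would be Σ αᵢΔT Lᵢ = 10.3×10⁻⁶×106×800 + 18.2×10⁻⁶×106×800 = 2.417 mm.
Since the ends are fixed, an axial force P builds up, equal in every segment, with P · Σ Lᵢ/(AᵢEᵢ) = δ_free.
The series flexibility is Σ Lᵢ/(AᵢEᵢ) = 800/(1950×32×10³) + 800/(2175×103×10³) = 1.639×10⁻⁵ mm/N.
Hence P = δ_free / Σ(L/AE) = 2.417/1.639×10⁻⁵ = 147.4 kN (tensile).
σ_{bronze} = P / A = 147400 / 2175 = 67.79 MPa.

σ ≈ 67.8 MPa (tensile)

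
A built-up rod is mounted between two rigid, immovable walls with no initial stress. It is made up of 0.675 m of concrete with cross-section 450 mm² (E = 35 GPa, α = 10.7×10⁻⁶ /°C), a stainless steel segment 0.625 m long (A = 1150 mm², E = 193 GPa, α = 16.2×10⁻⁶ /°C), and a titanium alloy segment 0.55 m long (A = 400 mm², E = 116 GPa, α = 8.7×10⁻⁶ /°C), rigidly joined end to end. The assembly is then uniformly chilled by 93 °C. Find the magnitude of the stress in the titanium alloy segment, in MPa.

Free thermal contraction of the whole bar: Σ αᵢΔT Lᵢ = 10.7×10⁻⁶×93×675 + 16.2×10⁻⁶×93×625 + 8.7×10⁻⁶×93×550 = 2.058 mm.
The walls prevent any net length change, so an axial force P (same in every segment) develops. Compatibility: P · Σ Lᵢ/(AᵢEᵢ) = δ_free.
Σ Lᵢ/(AᵢEᵢ) = 675/(450×35×10³) + 625/(1150×193×10³) + 550/(400×116×10³) = 5.753×10⁻⁵ mm/N.
Hence P = δ_free / Σ(L/AE) = 2.058/5.753×10⁻⁵ = 35.78 kN (tensile).
σ_{titanium alloy} = P / A = 35780 / 400 = 89.45 MPa.

σ ≈ 89.5 MPa (tensile)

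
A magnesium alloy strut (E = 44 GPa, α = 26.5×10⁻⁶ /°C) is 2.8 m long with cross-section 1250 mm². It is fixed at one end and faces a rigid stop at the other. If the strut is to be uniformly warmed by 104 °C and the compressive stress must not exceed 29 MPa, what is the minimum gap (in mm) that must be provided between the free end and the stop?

With no wall the strut would lengthen by αΔT L = 26.5×10⁻⁶ × 104 × 2800 = 7.717 mm.
At the allowable stress the elastic shortening the wall may impose is σL/E = 29 × 2800 / (44×10³) = 1.845 mm.
So the gap has to take up the difference, g_min = δ_free − σL/E = 7.717 − 1.845 = 5.871 mm.

g ≈ 5.87 mm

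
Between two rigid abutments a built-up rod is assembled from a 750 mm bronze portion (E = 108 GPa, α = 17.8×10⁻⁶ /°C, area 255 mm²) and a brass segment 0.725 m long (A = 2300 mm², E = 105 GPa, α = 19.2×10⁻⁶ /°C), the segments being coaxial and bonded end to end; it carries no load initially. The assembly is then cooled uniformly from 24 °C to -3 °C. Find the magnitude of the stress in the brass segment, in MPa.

With the walls removed the bar would change length by δ_free = Σ αᵢΔT Lᵢ = 17.8×10⁻⁶×27×750 + 19.2×10⁻⁶×27×725 = 0.7363 mm.
Since the ends are fixed, an axial force P builds up, equal in every segment, with P · Σ Lᵢ/(AᵢEᵢ) = δ_free.
The series flexibility is Σ Lᵢ/(AᵢEᵢ) = 750/(255×108×10³) + 725/(2300×105×10³) = 3.024×10⁻⁵ mm/N.
Hence P = δ_free / Σ(L/AE) = 0.7363/3.024×10⁻⁵ = 24.35 kN (tensile).
σ_{brass} = P / A = 24350 / 2300 = 10.59 MPa.

σ ≈ 10.6 MPa (tensile)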